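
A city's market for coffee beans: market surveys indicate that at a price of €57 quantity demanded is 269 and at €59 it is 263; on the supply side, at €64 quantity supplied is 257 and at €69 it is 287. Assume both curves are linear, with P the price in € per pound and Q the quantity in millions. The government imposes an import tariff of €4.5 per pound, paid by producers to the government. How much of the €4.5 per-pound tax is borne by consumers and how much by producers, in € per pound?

Demand slope: (263 − 269)/(59 − 57) = -3, so Qd = 440 − 3P.
Supply slope: (287 − 257)/(69 − 64) = 6, so Qs = 6P − 127.
Before the tax: set 440 − 3P = 6P − 127 → P* = €63, Q* = 251.
With the tax collected from producers, supply shifts: Qs = 6(P − 4.5) − 127.
Solving gives Q = 242 with consumers paying €66 and producers receiving €61.5 (the €4.5 wedge).
Burden on consumers: €3; on producers: €1.5. (They sum to €4.5.)
The less price-elastic side of the market bears the larger share of a per-unit tax.

Consumers bear €3 per pound; producers bear €1.5 per pound.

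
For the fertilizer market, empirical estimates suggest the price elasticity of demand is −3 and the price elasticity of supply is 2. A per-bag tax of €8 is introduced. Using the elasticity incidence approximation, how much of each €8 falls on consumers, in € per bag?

Consumers bear ≈ €3.2 per bag.

Incidence ratio: consumers' share ≈ εs / (εs + |εd|) = 2 / (2 + 3) = 0.4.
So consumers bear ≈ 0.4 × €8 = €3.2; suppliers bear €4.8.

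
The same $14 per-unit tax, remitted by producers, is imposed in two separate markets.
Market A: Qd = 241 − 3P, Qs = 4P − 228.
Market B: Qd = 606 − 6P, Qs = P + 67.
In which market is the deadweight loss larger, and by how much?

Market A, by $84.

Market A: pre-tax P* = $67, Q* = 40; post-tax Q = 16; deadweight loss = $168.
Market B: pre-tax P* = $77, Q* = 144; post-tax Q = 132; deadweight loss = $84.
Difference: $168 vs $84 → market A is larger by $84.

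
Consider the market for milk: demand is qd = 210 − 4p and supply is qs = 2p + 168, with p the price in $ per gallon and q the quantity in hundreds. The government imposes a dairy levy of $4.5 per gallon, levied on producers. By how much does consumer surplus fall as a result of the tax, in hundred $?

Without the tax, 210 − 4p = 2p + 168 gives 6p = 42, so p* = $7 and q* = 182.
With the tax collected from producers, supply shifts: qs = 2(p − 4.5) + 168.
New equilibrium: buyers pay $8.5, producers receive $4, q = 176. (Wedge: pb − ps = 4.5.)
ΔCS is the trapezoid between Q = 176 and Q = 182 of height $1.5: ½ · (182 + 176) · 1.5 = $268.5.

Consumer surplus falls by $268.5 hundred.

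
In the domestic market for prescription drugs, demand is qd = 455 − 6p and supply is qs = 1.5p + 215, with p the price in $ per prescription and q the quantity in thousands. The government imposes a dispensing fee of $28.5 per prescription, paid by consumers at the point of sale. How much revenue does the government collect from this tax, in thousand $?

Tax revenue = $6520.8 thousand.

Before the tax: set 455 − 6p = 1.5p + 215 → p* = $32, q* = 263.
With the tax collected from consumers, demand (in seller-price terms) shifts: qd = 455 − 6(p + 28.5).
New equilibrium: consumers pay $37.7, producers receive $9.2, q = 228.8. (Wedge: pb − ps = 28.5.)
Revenue = t · Q = 28.5 · 228.8 = $6520.8.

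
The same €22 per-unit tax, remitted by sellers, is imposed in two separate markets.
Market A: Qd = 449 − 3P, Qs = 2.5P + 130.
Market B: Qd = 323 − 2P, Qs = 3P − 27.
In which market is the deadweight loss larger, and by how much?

Market A: pre-tax P* = €58, Q* = 275; post-tax Q = 245; deadweight loss = €330.
Market B: pre-tax P* = €70, Q* = 183; post-tax Q = 156.6; deadweight loss = €290.4.
Difference: €330 vs €290.4 → market A is larger by €39.6.

Market A, by €39.6.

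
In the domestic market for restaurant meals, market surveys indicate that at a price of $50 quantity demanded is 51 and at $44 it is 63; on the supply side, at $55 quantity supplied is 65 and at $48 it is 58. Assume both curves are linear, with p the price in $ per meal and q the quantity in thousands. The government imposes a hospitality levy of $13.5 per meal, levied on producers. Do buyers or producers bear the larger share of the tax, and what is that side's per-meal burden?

Producers bear the larger share: $9 per meal.

Demand slope: (63 − 51)/(44 − 50) = -2, so qd = 151 − 2p.
Supply slope: (58 − 65)/(48 − 55) = 1, so qs = p + 10.
Before the tax: set 151 − 2p = p + 10 → p* = $47, q* = 57.
With the tax collected from producers, supply shifts: qs = (p − 13.5) + 10.
New equilibrium: buyers pay $51.5, producers receive $38, q = 48. (Wedge: pb − ps = 13.5.)
Per-meal burden: buyers $4.5, producers $9.
Producers take the larger share because supply is less price-elastic here (demand slope 2 vs supply slope 1).
The less price-elastic side of the market bears the larger share of a per-unit tax.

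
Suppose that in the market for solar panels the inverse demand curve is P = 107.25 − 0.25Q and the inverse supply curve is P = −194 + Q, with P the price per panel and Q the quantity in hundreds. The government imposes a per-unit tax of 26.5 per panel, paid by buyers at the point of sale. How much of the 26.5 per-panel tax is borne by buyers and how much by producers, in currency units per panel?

Buyers bear 5.3 per panel; producers bear 21.2 per panel.

Rewrite in direct form: Qd = 429 − 4P and Qs = P + 194.
Before the tax: set 429 − 4P = P + 194 → P* = 47, Q* = 241.
With the tax collected from buyers, demand (in seller-price terms) shifts: Qd = 429 − 4(P + 26.5).
New equilibrium: buyers pay 52.3, producers receive 25.8, Q = 219.8. (Wedge: Pb − Ps = 26.5.)
Burden on buyers: 5.3; on producers: 21.2. (They sum to 26.5.)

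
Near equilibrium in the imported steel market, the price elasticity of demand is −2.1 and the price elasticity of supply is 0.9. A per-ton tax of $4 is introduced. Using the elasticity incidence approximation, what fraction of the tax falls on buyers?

Buyers' share ≈ 0.3.

Incidence ratio: buyers' share ≈ εs / (εs + |εd|) = 0.9 / (0.9 + 2.1) = 0.3.
Supply is the less elastic side, so buyers bear the smaller share.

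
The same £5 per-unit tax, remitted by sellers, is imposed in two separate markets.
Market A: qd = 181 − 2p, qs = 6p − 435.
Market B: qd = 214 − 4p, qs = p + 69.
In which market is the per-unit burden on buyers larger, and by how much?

Market A, by £2.75.

Market A: pre-tax p* = £77, q* = 27; post-tax q = 19.5; per-unit burden on buyers = £3.75.
Market B: pre-tax p* = £29, q* = 98; post-tax q = 94; per-unit burden on buyers = £1.
Difference: £3.75 vs £1 → market A is larger by £2.75.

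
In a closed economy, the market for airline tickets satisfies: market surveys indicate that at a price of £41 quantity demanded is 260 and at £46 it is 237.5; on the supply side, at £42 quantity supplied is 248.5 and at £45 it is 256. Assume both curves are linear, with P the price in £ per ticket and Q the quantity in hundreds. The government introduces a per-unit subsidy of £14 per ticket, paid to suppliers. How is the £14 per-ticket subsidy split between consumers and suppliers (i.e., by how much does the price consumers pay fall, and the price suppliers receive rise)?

Consumers gain £5 per ticket; suppliers gain £9 per ticket.

Demand slope: (237.5 − 260)/(46 − 41) = -4.5, so Qd = 444.5 − 4.5P.
Supply slope: (256 − 248.5)/(45 − 42) = 2.5, so Qs = 2.5P + 143.5.
Before the subsidy: set 444.5 − 4.5P = 2.5P + 143.5 → P* = £43, Q* = 251.
With a per-unit subsidy paid to suppliers, each receives P + 14 per unit sold, so supply becomes Qs = 2.5(P + 14) + 143.5.
Solving gives Q = 273.5 with consumers paying £38 and suppliers receiving £52 (the £14 wedge).
Gain to consumers: £5; to suppliers: £9. (They sum to £14.)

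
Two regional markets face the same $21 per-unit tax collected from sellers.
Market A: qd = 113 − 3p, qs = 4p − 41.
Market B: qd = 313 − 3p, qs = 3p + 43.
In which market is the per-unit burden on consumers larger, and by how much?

Market A, by $1.5.

Market A: pre-tax p* = $22, q* = 47; post-tax q = 11; per-unit burden on consumers = $12.
Market B: pre-tax p* = $45, q* = 178; post-tax q = 146.5; per-unit burden on consumers = $10.5.
Difference: $12 vs $10.5 → market A is larger by $1.5.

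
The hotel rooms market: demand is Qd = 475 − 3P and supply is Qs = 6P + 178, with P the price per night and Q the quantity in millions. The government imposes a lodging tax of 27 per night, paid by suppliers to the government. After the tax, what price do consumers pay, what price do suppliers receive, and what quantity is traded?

Without the tax, 475 − 3P = 6P + 178 gives 9P = 297, so P* = 33 and Q* = 376.
With the tax collected from suppliers, supply shifts: Qs = 6(P − 27) + 178.
Solving gives Q = 322 with consumers paying 51 and suppliers receiving 24 (the 27 wedge).
The less price-elastic side of the market bears the larger share of a per-unit tax.

Consumers pay 51; suppliers receive 24; quantity = 322.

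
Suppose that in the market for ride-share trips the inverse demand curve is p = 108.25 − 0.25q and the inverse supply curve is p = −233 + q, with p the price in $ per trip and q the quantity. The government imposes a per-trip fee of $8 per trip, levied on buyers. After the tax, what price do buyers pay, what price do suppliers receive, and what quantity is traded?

Buyers pay $41.6; suppliers receive $33.6; quantity = 266.6.

Rewrite in direct form: qd = 433 − 4p and qs = p + 233.
Without the tax, 433 − 4p = p + 233 gives 5p = 200, so p* = $40 and q* = 273.
With the tax collected from buyers, demand (in seller-price terms) shifts: qd = 433 − 4(p + 8).
New equilibrium: buyers pay $41.6, suppliers receive $33.6, q = 266.6. (Wedge: pb − ps = 8.)
The less price-elastic side of the market bears the larger share of a per-unit tax.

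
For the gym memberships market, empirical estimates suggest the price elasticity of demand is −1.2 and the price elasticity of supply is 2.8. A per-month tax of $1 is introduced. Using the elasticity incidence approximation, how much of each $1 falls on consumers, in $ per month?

Consumers bear ≈ $0.7 per month.

Incidence ratio: consumers' share ≈ εs / (εs + |εd|) = 2.8 / (2.8 + 1.2) = 0.7.
So consumers bear ≈ 0.7 × $1 = $0.7; producers bear $0.3.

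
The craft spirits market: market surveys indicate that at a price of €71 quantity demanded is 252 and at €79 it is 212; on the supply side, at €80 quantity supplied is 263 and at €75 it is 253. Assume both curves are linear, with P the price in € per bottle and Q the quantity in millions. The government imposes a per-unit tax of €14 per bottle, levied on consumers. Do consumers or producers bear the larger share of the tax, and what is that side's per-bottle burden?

Demand slope: (212 − 252)/(79 − 71) = -5, so Qd = 607 − 5P.
Supply slope: (253 − 263)/(75 − 80) = 2, so Qs = 2P + 103.
Before the tax: set 607 − 5P = 2P + 103 → P* = €72, Q* = 247.
With the tax collected from consumers, demand (in seller-price terms) shifts: Qd = 607 − 5(P + 14).
New equilibrium: consumers pay €76, producers receive €62, Q = 227. (Wedge: Pb − Ps = 14.)
Per-bottle burden: consumers €4, producers €10.
Producers take the larger share because supply is less price-elastic here (demand slope 5 vs supply slope 2).
The less price-elastic side of the market bears the larger share of a per-unit tax.

Producers bear the larger share: €10 per bottle.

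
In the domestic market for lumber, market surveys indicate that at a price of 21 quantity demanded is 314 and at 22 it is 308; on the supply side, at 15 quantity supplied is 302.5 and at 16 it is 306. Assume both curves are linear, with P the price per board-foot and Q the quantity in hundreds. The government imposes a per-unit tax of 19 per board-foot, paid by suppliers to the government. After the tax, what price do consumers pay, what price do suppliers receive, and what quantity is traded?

Demand slope: (308 − 314)/(22 − 21) = -6, so Qd = 440 − 6P.
Supply slope: (306 − 302.5)/(16 − 15) = 3.5, so Qs = 3.5P + 250.
Without the tax, 440 − 6P = 3.5P + 250 gives 9.5P = 190, so P* = 20 and Q* = 320.
With the tax collected from suppliers, supply shifts: Qs = 3.5(P − 19) + 250.
Solving gives Q = 278 with consumers paying 27 and suppliers receiving 8 (the 19 wedge).
The less price-elastic side of the market bears the larger share of a per-unit tax.

Consumers pay 27; suppliers receive 8; quantity = 278.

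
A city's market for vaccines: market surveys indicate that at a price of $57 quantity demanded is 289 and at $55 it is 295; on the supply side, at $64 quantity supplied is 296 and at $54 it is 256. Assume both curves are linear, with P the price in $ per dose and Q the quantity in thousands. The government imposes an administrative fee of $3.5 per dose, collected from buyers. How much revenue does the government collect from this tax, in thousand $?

Tax revenue = $959 thousand.

Demand slope: (295 − 289)/(55 − 57) = -3, so Qd = 460 − 3P.
Supply slope: (256 − 296)/(54 − 64) = 4, so Qs = 4P + 40.
Before the tax: set 460 − 3P = 4P + 40 → P* = $60, Q* = 280.
With the tax collected from buyers, demand (in seller-price terms) shifts: Qd = 460 − 3(P + 3.5).
New equilibrium: buyers pay $62, suppliers receive $58.5, Q = 274. (Wedge: Pb − Ps = 3.5.)
Revenue = t · Q = 3.5 · 274 = $959.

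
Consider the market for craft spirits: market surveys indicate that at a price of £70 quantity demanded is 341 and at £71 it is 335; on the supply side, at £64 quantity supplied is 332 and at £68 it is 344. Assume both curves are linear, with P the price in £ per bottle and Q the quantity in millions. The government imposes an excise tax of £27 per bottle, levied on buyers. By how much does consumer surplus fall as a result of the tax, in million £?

Demand slope: (335 − 341)/(71 − 70) = -6, so Qd = 761 − 6P.
Supply slope: (344 − 332)/(68 − 64) = 3, so Qs = 3P + 140.
Without the tax, 761 − 6P = 3P + 140 gives 9P = 621, so P* = £69 and Q* = 347.
With the tax collected from buyers, demand (in seller-price terms) shifts: Qd = 761 − 6(P + 27).
New equilibrium: buyers pay £78, producers receive £51, Q = 293. (Wedge: Pb − Ps = 27.)
ΔCS is the trapezoid between Q = 293 and Q = 347 of height £9: ½ · (347 + 293) · 9 = £2880.

Consumer surplus falls by £2880 million.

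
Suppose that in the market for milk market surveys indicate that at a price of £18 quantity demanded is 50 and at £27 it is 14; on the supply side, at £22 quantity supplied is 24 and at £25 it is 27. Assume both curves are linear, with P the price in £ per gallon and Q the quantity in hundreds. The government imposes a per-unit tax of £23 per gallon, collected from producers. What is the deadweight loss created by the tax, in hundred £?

Demand slope: (14 − 50)/(27 − 18) = -4, so Qd = 122 − 4P.
Supply slope: (27 − 24)/(25 − 22) = 1, so Qs = P + 2.
Before the tax: set 122 − 4P = P + 2 → P* = £24, Q* = 26.
With the tax collected from producers, supply shifts: Qs = (P − 23) + 2.
Solving gives Q = 7.6 with consumers paying £28.6 and producers receiving £5.6 (the £23 wedge).
Quantity falls by |ΔQ| = |26 − 7.6| = 18.4.
DWL = ½ · t · |ΔQ| = ½ · 23 · 18.4 = £211.6.

Deadweight loss = £211.6 hundred.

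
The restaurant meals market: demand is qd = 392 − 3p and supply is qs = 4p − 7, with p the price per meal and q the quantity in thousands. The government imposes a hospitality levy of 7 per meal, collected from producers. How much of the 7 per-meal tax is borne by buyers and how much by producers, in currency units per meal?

Buyers bear 4 per meal; producers bear 3 per meal.

Without the tax, 392 − 3p = 4p − 7 gives 7p = 399, so p* = 57 and q* = 221.
With the tax collected from producers, supply shifts: qs = 4(p − 7) − 7.
Solving gives q = 209 with buyers paying 61 and producers receiving 54 (the 7 wedge).
Burden on buyers: 4; on producers: 3. (They sum to 7.)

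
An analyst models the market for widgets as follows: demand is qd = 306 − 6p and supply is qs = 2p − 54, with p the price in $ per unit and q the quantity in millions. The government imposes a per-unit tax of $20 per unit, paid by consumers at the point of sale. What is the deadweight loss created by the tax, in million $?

Without the tax, 306 − 6p = 2p − 54 gives 8p = 360, so p* = $45 and q* = 36.
With the tax collected from consumers, demand (in seller-price terms) shifts: qd = 306 − 6(p + 20).
New equilibrium: consumers pay $50, sellers receive $30, q = 6. (Wedge: pb − ps = 20.)
Quantity falls by |ΔQ| = |36 − 6| = 30.
DWL = ½ · t · |ΔQ| = ½ · 20 · 30 = $300.

Deadweight loss = $300 million.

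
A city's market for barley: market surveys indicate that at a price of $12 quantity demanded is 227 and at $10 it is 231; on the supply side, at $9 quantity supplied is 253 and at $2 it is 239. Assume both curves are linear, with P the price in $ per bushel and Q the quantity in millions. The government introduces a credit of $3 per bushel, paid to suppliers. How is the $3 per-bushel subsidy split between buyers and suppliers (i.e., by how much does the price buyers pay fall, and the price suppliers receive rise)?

Buyers gain $1.5 per bushel; suppliers gain $1.5 per bushel.

Demand slope: (231 − 227)/(10 − 12) = -2, so Qd = 251 − 2P.
Supply slope: (239 − 253)/(2 − 9) = 2, so Qs = 2P + 235.
Before the subsidy: set 251 − 2P = 2P + 235 → P* = $4, Q* = 243.
With a per-unit subsidy paid to suppliers, each receives P + 3 per unit sold, so supply becomes Qs = 2(P + 3) + 235.
New equilibrium: buyers pay $2.5, suppliers receive $5.5, Q = 246. (Wedge: Pb − Ps = −3.)
Gain to buyers: $1.5; to suppliers: $1.5. (They sum to $3.)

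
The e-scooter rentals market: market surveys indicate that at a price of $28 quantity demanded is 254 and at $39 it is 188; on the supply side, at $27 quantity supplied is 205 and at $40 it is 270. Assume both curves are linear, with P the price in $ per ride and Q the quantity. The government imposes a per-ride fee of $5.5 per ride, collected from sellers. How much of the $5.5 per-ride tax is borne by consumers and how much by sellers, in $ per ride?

Consumers bear $2.5 per ride; sellers bear $3 per ride.

Demand slope: (188 − 254)/(39 − 28) = -6, so Qd = 422 − 6P.
Supply slope: (270 − 205)/(40 − 27) = 5, so Qs = 5P + 70.
Without the tax, 422 − 6P = 5P + 70 gives 11P = 352, so P* = $32 and Q* = 230.
With the tax collected from sellers, supply shifts: Qs = 5(P − 5.5) + 70.
New equilibrium: consumers pay $34.5, sellers receive $29, Q = 215. (Wedge: Pb − Ps = 5.5.)
Burden on consumers: $2.5; on sellers: $3. (They sum to $5.5.)
The less price-elastic side of the market bears the larger share of a per-unit tax.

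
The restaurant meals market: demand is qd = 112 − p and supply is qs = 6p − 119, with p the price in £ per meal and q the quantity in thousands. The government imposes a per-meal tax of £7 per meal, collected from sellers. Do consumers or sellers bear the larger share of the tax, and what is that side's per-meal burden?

Consumers bear the larger share: £6 per meal.

Before the tax: set 112 − p = 6p − 119 → p* = £33, q* = 79.
With the tax collected from sellers, supply shifts: qs = 6(p − 7) − 119.
New equilibrium: consumers pay £39, sellers receive £32, q = 73. (Wedge: pb − ps = 7.)
Per-meal burden: consumers £6, sellers £1.
Consumers take the larger share because demand is less price-elastic here (demand slope 1 vs supply slope 6).
The less price-elastic side of the market bears the larger share of a per-unit tax.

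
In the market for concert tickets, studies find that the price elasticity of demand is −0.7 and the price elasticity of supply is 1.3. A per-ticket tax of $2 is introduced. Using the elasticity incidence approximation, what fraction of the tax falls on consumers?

Incidence ratio: consumers' share ≈ εs / (εs + |εd|) = 1.3 / (1.3 + 0.7) = 0.65.
Supply is the more elastic side, so consumers bear the larger share.

Consumers' share ≈ 0.65.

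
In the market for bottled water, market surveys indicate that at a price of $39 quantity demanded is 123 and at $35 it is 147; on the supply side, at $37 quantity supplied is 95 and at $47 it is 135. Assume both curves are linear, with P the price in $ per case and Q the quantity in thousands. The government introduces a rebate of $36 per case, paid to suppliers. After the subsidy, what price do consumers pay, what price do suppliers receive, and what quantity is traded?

Consumers pay $26.6; suppliers receive $62.6; quantity = 197.4.

Demand slope: (147 − 123)/(35 − 39) = -6, so Qd = 357 − 6P.
Supply slope: (135 − 95)/(47 − 37) = 4, so Qs = 4P − 53.
Before the subsidy: set 357 − 6P = 4P − 53 → P* = $41, Q* = 111.
With a per-unit subsidy paid to suppliers, each receives P + 36 per unit sold, so supply becomes Qs = 4(P + 36) − 53.
Solving gives Q = 197.4 with consumers paying $26.6 and suppliers receiving $62.6 (the $36 wedge).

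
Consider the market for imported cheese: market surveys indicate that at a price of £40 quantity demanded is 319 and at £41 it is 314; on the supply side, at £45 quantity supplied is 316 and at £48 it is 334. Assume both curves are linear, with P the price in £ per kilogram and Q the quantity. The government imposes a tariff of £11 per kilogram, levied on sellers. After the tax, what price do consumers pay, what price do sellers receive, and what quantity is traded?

Demand slope: (314 − 319)/(41 − 40) = -5, so Qd = 519 − 5P.
Supply slope: (334 − 316)/(48 − 45) = 6, so Qs = 6P + 46.
Before the tax: set 519 − 5P = 6P + 46 → P* = £43, Q* = 304.
With the tax collected from sellers, supply shifts: Qs = 6(P − 11) + 46.
Solving gives Q = 274 with consumers paying £49 and sellers receiving £38 (the £11 wedge).

Consumers pay £49; sellers receive £38; quantity = 274.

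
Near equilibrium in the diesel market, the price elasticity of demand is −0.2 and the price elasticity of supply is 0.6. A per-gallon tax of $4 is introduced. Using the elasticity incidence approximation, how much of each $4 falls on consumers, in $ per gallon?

Incidence ratio: consumers' share ≈ εs / (εs + |εd|) = 0.6 / (0.6 + 0.2) = 0.75.
So consumers bear ≈ 0.75 × $4 = $3; suppliers bear $1.

Consumers bear ≈ $3 per gallon.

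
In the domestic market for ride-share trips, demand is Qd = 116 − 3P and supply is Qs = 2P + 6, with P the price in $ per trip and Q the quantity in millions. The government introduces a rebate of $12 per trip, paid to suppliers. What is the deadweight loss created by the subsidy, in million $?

Without the subsidy, 116 − 3P = 2P + 6 gives 5P = 110, so P* = $22 and Q* = 50.
With a per-unit subsidy paid to suppliers, each receives P + 12 per unit sold, so supply becomes Qs = 2(P + 12) + 6.
New equilibrium: consumers pay $17.2, suppliers receive $29.2, Q = 64.4. (Wedge: Pb − Ps = −12.)
Quantity rises by |ΔQ| = |50 − 64.4| = 14.4.
DWL = ½ · t · |ΔQ| = ½ · 12 · 14.4 = $86.4.

Deadweight loss = $86.4 million.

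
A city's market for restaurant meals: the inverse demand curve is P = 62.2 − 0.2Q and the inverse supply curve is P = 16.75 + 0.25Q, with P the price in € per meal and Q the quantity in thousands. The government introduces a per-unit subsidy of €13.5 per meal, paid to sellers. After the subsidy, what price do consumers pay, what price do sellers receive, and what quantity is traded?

Consumers pay €36; sellers receive €49.5; quantity = 131.

Inverting to Q(P) form: Qd = 311 − 5P; Qs = 4P − 67.
Before the subsidy: set 311 − 5P = 4P − 67 → P* = €42, Q* = 101.
With a per-unit subsidy paid to sellers, each receives P + 13.5 per unit sold, so supply becomes Qs = 4(P + 13.5) − 67.
New equilibrium: consumers pay €36, sellers receive €49.5, Q = 131. (Wedge: Pb − Ps = −13.5.)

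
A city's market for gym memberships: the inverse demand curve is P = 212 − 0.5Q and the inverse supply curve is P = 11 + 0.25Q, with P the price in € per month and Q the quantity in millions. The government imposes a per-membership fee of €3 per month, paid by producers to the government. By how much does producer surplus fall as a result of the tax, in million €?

Producer surplus falls by €266 million.

Inverting to Q(P) form: Qd = 424 − 2P; Qs = 4P − 44.
Before the tax: set 424 − 2P = 4P − 44 → P* = €78, Q* = 268.
With the tax collected from producers, supply shifts: Qs = 4(P − 3) − 44.
Solving gives Q = 264 with consumers paying €80 and producers receiving €77 (the €3 wedge).
ΔPS is the trapezoid between Q = 264 and Q = 268 of height €1: ½ · (268 + 264) · 1 = €266.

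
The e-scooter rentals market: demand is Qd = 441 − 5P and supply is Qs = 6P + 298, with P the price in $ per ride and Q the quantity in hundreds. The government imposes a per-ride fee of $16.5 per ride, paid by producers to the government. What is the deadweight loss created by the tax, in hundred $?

Deadweight loss = $371.25 hundred.

Without the tax, 441 − 5P = 6P + 298 gives 11P = 143, so P* = $13 and Q* = 376.
With the tax collected from producers, supply shifts: Qs = 6(P − 16.5) + 298.
Solving gives Q = 331 with buyers paying $22 and producers receiving $5.5 (the $16.5 wedge).
Quantity falls by |ΔQ| = |376 − 331| = 45.
DWL = ½ · t · |ΔQ| = ½ · 16.5 · 45 = $371.25.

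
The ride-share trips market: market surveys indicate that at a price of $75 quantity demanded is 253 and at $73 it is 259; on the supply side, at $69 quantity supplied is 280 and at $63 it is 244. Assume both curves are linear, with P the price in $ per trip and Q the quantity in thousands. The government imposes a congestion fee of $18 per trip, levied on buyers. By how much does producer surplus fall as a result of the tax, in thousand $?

Demand slope: (259 − 253)/(73 − 75) = -3, so Qd = 478 − 3P.
Supply slope: (244 − 280)/(63 − 69) = 6, so Qs = 6P − 134.
Without the tax, 478 − 3P = 6P − 134 gives 9P = 612, so P* = $68 and Q* = 274.
With the tax collected from buyers, demand (in seller-price terms) shifts: Qd = 478 − 3(P + 18).
Solving gives Q = 238 with buyers paying $80 and producers receiving $62 (the $18 wedge).
ΔPS is the trapezoid between Q = 238 and Q = 274 of height $6: ½ · (274 + 238) · 6 = $1536.

Producer surplus falls by $1536 thousand.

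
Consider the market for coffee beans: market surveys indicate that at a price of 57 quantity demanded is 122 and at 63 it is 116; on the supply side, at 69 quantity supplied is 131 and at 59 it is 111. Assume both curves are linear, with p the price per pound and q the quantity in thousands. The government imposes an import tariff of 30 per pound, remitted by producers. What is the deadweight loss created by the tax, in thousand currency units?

Deadweight loss = 300 thousand.

Demand slope: (116 − 122)/(63 − 57) = -1, so qd = 179 − p.
Supply slope: (111 − 131)/(59 − 69) = 2, so qs = 2p − 7.
Before the tax: set 179 − p = 2p − 7 → p* = 62, q* = 117.
With the tax collected from producers, supply shifts: qs = 2(p − 30) − 7.
Solving gives q = 97 with consumers paying 82 and producers receiving 52 (the 30 wedge).
Quantity falls by |ΔQ| = |117 − 97| = 20.
DWL = ½ · t · |ΔQ| = ½ · 30 · 20 = 300.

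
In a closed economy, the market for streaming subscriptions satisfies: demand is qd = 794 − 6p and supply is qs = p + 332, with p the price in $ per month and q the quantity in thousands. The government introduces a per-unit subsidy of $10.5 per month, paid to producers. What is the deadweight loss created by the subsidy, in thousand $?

Before the subsidy: set 794 − 6p = p + 332 → p* = $66, q* = 398.
With a per-unit subsidy paid to producers, each receives p + 10.5 per unit sold, so supply becomes qs = (p + 10.5) + 332.
New equilibrium: buyers pay $64.5, producers receive $75, q = 407. (Wedge: pb − ps = −10.5.)
Quantity rises by |ΔQ| = |398 − 407| = 9.
DWL = ½ · t · |ΔQ| = ½ · 10.5 · 9 = $47.25.

Deadweight loss = $47.25 thousand.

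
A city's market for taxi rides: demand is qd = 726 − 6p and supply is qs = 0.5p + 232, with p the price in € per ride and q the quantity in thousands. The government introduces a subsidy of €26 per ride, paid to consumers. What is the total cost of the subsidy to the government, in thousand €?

Government outlay = €7332 thousand.

Before the subsidy: set 726 − 6p = 0.5p + 232 → p* = €76, q* = 270.
With a per-unit subsidy paid to consumers, each effectively pays p − 26, so demand becomes qd = 726 − 6(p − 26).
New equilibrium: consumers pay €74, producers receive €100, q = 282. (Wedge: pb − ps = −26.)
Outlay = t · Q = 26 · 282 = €7332.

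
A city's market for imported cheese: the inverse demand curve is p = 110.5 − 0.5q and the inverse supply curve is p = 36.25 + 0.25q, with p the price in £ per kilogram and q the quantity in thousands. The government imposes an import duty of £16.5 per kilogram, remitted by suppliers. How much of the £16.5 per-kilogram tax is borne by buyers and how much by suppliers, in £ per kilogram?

Buyers bear £11 per kilogram; suppliers bear £5.5 per kilogram.

Inverting to q(p) form: qd = 221 − 2p; qs = 4p − 145.
Without the tax, 221 − 2p = 4p − 145 gives 6p = 366, so p* = £61 and q* = 99.
With the tax collected from suppliers, supply shifts: qs = 4(p − 16.5) − 145.
New equilibrium: buyers pay £72, suppliers receive £55.5, q = 77. (Wedge: pb − ps = 16.5.)
Burden on buyers: £11; on suppliers: £5.5. (They sum to £16.5.)
The less price-elastic side of the market bears the larger share of a per-unit tax.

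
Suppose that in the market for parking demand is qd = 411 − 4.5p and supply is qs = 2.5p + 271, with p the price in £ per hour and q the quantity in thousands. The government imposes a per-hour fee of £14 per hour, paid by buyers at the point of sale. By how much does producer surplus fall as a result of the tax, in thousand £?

Producer surplus falls by £2787.75 thousand.

Before the tax: set 411 − 4.5p = 2.5p + 271 → p* = £20, q* = 321.
With the tax collected from buyers, demand (in seller-price terms) shifts: qd = 411 − 4.5(p + 14).
Solving gives q = 298.5 with buyers paying £25 and sellers receiving £11 (the £14 wedge).
ΔPS is the trapezoid between Q = 298.5 and Q = 321 of height £9: ½ · (321 + 298.5) · 9 = £2787.75.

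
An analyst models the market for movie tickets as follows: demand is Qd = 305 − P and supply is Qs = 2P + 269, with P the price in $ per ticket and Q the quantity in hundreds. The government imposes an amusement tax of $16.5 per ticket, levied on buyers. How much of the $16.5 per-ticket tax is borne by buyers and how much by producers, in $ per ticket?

Buyers bear $11 per ticket; producers bear $5.5 per ticket.

Before the tax: set 305 − P = 2P + 269 → P* = $12, Q* = 293.
With the tax collected from buyers, demand (in seller-price terms) shifts: Qd = 305 − (P + 16.5).
Solving gives Q = 282 with buyers paying $23 and producers receiving $6.5 (the $16.5 wedge).
Burden on buyers: $11; on producers: $5.5. (They sum to $16.5.)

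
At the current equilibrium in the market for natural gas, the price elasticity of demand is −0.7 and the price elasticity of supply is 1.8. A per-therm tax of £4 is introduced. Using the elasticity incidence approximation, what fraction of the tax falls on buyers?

Incidence ratio: buyers' share ≈ εs / (εs + |εd|) = 1.8 / (1.8 + 0.7) = 0.72.
Supply is the more elastic side, so buyers bear the larger share.

Buyers' share ≈ 0.72.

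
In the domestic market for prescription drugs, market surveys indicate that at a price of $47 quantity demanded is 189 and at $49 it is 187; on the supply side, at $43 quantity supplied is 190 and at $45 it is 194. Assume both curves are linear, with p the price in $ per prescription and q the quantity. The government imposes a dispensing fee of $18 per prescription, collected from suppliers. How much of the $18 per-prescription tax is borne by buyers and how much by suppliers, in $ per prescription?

Buyers bear $12 per prescription; suppliers bear $6 per prescription.

Demand slope: (187 − 189)/(49 − 47) = -1, so qd = 236 − p.
Supply slope: (194 − 190)/(45 − 43) = 2, so qs = 2p + 104.
Before the tax: set 236 − p = 2p + 104 → p* = $44, q* = 192.
With the tax collected from suppliers, supply shifts: qs = 2(p − 18) + 104.
New equilibrium: buyers pay $56, suppliers receive $38, q = 180. (Wedge: pb − ps = 18.)
Burden on buyers: $12; on suppliers: $6. (They sum to $18.)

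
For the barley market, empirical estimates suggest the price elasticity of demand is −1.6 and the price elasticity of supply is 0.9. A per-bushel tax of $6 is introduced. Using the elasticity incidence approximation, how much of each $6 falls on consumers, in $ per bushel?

Consumers bear ≈ $2.16 per bushel.

Incidence ratio: consumers' share ≈ εs / (εs + |εd|) = 0.9 / (0.9 + 1.6) = 0.36.
So consumers bear ≈ 0.36 × $6 = $2.16; producers bear $3.84.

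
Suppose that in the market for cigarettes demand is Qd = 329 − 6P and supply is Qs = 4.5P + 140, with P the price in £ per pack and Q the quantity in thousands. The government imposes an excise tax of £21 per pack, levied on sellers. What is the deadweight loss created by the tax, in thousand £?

Deadweight loss = £567 thousand.

Before the tax: set 329 − 6P = 4.5P + 140 → P* = £18, Q* = 221.
With the tax collected from sellers, supply shifts: Qs = 4.5(P − 21) + 140.
Solving gives Q = 167 with consumers paying £27 and sellers receiving £6 (the £21 wedge).
Quantity falls by |ΔQ| = |221 − 167| = 54.
DWL = ½ · t · |ΔQ| = ½ · 21 · 54 = £567.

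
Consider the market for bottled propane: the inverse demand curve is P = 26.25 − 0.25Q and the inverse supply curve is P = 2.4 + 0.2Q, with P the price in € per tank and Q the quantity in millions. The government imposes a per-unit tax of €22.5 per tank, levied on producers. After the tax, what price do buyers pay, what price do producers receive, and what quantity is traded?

Inverting to Q(P) form: Qd = 105 − 4P; Qs = 5P − 12.
Before the tax: set 105 − 4P = 5P − 12 → P* = €13, Q* = 53.
With the tax collected from producers, supply shifts: Qs = 5(P − 22.5) − 12.
New equilibrium: buyers pay €25.5, producers receive €3, Q = 3. (Wedge: Pb − Ps = 22.5.)

Buyers pay €25.5; producers receive €3; quantity = 3.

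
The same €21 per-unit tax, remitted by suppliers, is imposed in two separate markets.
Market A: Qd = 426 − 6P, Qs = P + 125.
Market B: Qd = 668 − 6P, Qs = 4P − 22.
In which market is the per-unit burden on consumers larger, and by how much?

Market A: pre-tax P* = €43, Q* = 168; post-tax Q = 150; per-unit burden on consumers = €3.
Market B: pre-tax P* = €69, Q* = 254; post-tax Q = 203.6; per-unit burden on consumers = €8.4.
Difference: €3 vs €8.4 → market B is larger by €5.4.

Market B, by €5.4.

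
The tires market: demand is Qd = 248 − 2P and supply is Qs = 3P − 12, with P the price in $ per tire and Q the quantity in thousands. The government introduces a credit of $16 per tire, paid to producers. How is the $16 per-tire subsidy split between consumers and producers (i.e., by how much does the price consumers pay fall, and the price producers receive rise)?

Without the subsidy, 248 − 2P = 3P − 12 gives 5P = 260, so P* = $52 and Q* = 144.
With a per-unit subsidy paid to producers, each receives P + 16 per unit sold, so supply becomes Qs = 3(P + 16) − 12.
Solving gives Q = 163.2 with consumers paying $42.4 and producers receiving $58.4 (the $16 wedge).
Gain to consumers: $9.6; to producers: $6.4. (They sum to $16.)

Consumers gain $9.6 per tire; producers gain $6.4 per tire.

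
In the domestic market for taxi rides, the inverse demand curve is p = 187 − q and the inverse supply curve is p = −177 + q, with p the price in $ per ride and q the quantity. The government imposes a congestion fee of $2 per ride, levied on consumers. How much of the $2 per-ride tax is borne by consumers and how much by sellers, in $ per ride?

Inverting to q(p) form: qd = 187 − p; qs = p + 177.
Without the tax, 187 − p = p + 177 gives 2p = 10, so p* = $5 and q* = 182.
With the tax collected from consumers, demand (in seller-price terms) shifts: qd = 187 − (p + 2).
Solving gives q = 181 with consumers paying $6 and sellers receiving $4 (the $2 wedge).
Burden on consumers: $1; on sellers: $1. (They sum to $2.)
The less price-elastic side of the market bears the larger share of a per-unit tax.

Consumers bear $1 per ride; sellers bear $1 per ride.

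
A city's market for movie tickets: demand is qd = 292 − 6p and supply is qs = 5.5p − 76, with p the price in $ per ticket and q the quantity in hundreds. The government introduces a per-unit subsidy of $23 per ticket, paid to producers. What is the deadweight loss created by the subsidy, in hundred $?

Without the subsidy, 292 − 6p = 5.5p − 76 gives 11.5p = 368, so p* = $32 and q* = 100.
With a per-unit subsidy paid to producers, each receives p + 23 per unit sold, so supply becomes qs = 5.5(p + 23) − 76.
New equilibrium: buyers pay $21, producers receive $44, q = 166. (Wedge: pb − ps = −23.)
Quantity rises by |ΔQ| = |100 − 166| = 66.
DWL = ½ · t · |ΔQ| = ½ · 23 · 66 = $759.

Deadweight loss = $759 hundred.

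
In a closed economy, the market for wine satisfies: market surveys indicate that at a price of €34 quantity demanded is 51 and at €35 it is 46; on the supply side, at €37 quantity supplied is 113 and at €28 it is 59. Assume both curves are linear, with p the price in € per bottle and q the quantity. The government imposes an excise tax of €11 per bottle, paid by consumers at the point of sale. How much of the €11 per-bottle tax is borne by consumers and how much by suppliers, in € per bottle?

Consumers bear €6 per bottle; suppliers bear €5 per bottle.

Demand slope: (46 − 51)/(35 − 34) = -5, so qd = 221 − 5p.
Supply slope: (59 − 113)/(28 − 37) = 6, so qs = 6p − 109.
Without the tax, 221 − 5p = 6p − 109 gives 11p = 330, so p* = €30 and q* = 71.
With the tax collected from consumers, demand (in seller-price terms) shifts: qd = 221 − 5(p + 11).
New equilibrium: consumers pay €36, suppliers receive €25, q = 41. (Wedge: pb − ps = 11.)
Burden on consumers: €6; on suppliers: €5. (They sum to €11.)
The less price-elastic side of the market bears the larger share of a per-unit tax.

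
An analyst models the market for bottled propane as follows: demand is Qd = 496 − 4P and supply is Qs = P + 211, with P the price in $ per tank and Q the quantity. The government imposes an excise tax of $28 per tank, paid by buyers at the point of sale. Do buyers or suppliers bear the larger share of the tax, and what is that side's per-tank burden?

Without the tax, 496 − 4P = P + 211 gives 5P = 285, so P* = $57 and Q* = 268.
With the tax collected from buyers, demand (in seller-price terms) shifts: Qd = 496 − 4(P + 28).
New equilibrium: buyers pay $62.6, suppliers receive $34.6, Q = 245.6. (Wedge: Pb − Ps = 28.)
Per-tank burden: buyers $5.6, suppliers $22.4.
Suppliers take the larger share because supply is less price-elastic here (demand slope 4 vs supply slope 1).

Suppliers bear the larger share: $22.4 per tank.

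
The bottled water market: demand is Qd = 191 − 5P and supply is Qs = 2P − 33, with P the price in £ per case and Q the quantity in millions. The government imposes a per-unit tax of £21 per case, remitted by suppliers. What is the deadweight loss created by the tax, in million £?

Deadweight loss = £315 million.

Without the tax, 191 − 5P = 2P − 33 gives 7P = 224, so P* = £32 and Q* = 31.
With the tax collected from suppliers, supply shifts: Qs = 2(P − 21) − 33.
Solving gives Q = 1 with buyers paying £38 and suppliers receiving £17 (the £21 wedge).
Quantity falls by |ΔQ| = |31 − 1| = 30.
DWL = ½ · t · |ΔQ| = ½ · 21 · 30 = £315.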